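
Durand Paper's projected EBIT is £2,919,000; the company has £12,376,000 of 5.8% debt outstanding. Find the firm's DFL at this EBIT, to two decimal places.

1.33

Annual interest charges come to £717,808.00.
DFL = EBIT ÷ (EBIT − I) = £2,919,000 ÷ (£2,919,000 − £717,808.00) = £2,919,000 ÷ £2,201,192.00 = 1.3261.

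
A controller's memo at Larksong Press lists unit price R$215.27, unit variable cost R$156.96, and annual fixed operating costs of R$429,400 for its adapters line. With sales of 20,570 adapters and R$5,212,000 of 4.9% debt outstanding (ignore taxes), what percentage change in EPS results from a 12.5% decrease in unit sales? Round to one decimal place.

-29.1%

Total contribution margin = 20,570 × R$58.31 = R$1,199,436.70.
Operating income = contribution − fixed costs = R$1,199,436.70 − R$429,400 = R$770,036.70.
After interest of R$255,388.00, pre-tax earnings = R$514,648.70.
Degree of combined leverage = contribution ÷ (EBIT − I) = R$1,199,436.70 ÷ R$514,648.70 = 2.3306.
EPS therefore changes by 2.3306 × (-12.5%) = -29.1%.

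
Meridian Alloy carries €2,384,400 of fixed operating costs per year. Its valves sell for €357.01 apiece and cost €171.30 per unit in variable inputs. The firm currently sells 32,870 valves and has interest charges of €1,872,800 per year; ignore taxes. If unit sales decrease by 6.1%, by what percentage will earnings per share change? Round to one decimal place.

Total contribution margin = 32,870 × €185.71 = €6,104,287.70.
EBIT = €6,104,287.70 − €2,384,400 = €3,719,887.70.
Interest = €1,872,800.00, so EBIT − I = €1,847,087.70.
Degree of combined leverage = contribution ÷ (EBIT − I) = €6,104,287.70 ÷ €1,847,087.70 = 3.3048.
EPS therefore changes by 3.3048 × (-6.1%) = -20.2%.

-20.2%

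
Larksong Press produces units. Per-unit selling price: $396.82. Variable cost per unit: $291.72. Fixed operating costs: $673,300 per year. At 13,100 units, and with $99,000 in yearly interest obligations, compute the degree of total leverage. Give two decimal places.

At 13,100 units, contribution = 13,100 × $105.10 = $1,376,810.00.
EBIT = $1,376,810.00 − $673,300 = $703,510.00. Interest = $99,000.00, so EBIT − I = $604,510.00.
DCL = contribution ÷ (EBIT − I) = $1,376,810.00 ÷ $604,510.00 = 2.2776.

2.28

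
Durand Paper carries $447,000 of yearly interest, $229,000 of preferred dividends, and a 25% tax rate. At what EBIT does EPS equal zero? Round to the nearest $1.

$752,333

Preferred dividends are paid after tax, so their pre-tax equivalent is $229,000 ÷ (1 − 0.25) = $305,333.33.
EPS = 0 when EBIT covers interest plus the pre-tax preferred burden: $447,000 + $305,333.33 = $752,333.33.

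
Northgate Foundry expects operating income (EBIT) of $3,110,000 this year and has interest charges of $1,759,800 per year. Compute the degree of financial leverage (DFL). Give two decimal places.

Interest = $1,759,800.00.
Degree of financial leverage = EBIT / (EBIT − interest) = $3,110,000 / $1,350,200.00 = 2.3034.

2.30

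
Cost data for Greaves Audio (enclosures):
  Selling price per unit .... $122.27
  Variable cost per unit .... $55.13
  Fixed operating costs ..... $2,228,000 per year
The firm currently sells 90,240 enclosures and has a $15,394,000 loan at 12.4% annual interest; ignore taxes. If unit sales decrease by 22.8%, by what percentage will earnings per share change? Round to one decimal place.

Total contribution margin = 90,240 × $67.14 = $6,058,713.60.
EBIT = $6,058,713.60 − $2,228,000 = $3,830,713.60.
Interest = $1,908,856.00, so EBIT − I = $1,921,857.60.
Degree of combined leverage = contribution ÷ (EBIT − I) = $6,058,713.60 ÷ $1,921,857.60 = 3.1525.
EPS therefore changes by 3.1525 × (-22.8%) = -71.9%.

-71.9%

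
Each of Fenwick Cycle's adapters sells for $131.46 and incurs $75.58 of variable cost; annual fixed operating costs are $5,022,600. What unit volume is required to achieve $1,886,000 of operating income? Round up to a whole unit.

123,633 adapters

Unit CM = price − variable cost = $131.46 − $75.58 = $55.88.
Need Q such that Q × $55.88 − $5,022,600 = $1,886,000, i.e. Q = $6,908,600 / $55.88 = 123,632.78 → 123,633.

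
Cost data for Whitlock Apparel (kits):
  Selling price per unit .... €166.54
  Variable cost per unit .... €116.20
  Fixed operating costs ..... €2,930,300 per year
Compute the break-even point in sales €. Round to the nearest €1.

Contribution margin per unit = €166.54 − €116.20 = €50.34, a CM ratio of €50.34 ÷ €166.54 = 0.3023.
Break-even sales = FC ÷ CM ratio = €2,930,300 × €166.54 / €50.34 = €9,694,322.

€9,694,322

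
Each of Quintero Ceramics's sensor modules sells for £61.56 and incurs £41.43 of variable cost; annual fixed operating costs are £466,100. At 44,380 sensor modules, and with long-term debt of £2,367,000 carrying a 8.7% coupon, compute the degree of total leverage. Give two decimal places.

Total contribution margin = 44,380 × £20.13 = £893,369.40.
Subtracting fixed costs: EBIT = £893,369.40 − £466,100 = £427,269.40. Interest = £205,929.00, so EBIT − I = £221,340.40.
DCL = contribution ÷ (EBIT − I) = £893,369.40 ÷ £221,340.40 = 4.0362.

4.04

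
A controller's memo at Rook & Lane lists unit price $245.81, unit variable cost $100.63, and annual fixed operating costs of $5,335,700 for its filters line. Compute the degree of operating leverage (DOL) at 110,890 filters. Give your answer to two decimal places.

Total contribution margin = 110,890 × $145.18 = $16,099,010.20.
Subtracting fixed costs: EBIT = $16,099,010.20 − $5,335,700 = $10,763,310.20.
DOL = contribution ÷ EBIT = $16,099,010.20 ÷ $10,763,310.20 = 1.4957.

1.50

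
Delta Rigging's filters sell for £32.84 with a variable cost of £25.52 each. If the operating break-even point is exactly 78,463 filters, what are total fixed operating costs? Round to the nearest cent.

£574,349.16

Unit CM = price − variable cost = £32.84 − £25.52 = £7.32.
Since BE = FC / CM, FC = 78,463 × £7.32 = £574,349.16.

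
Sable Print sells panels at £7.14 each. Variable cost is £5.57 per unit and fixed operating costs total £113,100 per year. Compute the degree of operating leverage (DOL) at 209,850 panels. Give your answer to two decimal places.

1.52

At 209,850 units, contribution = 209,850 × £1.57 = £329,464.50.
Subtracting fixed costs: EBIT = £329,464.50 − £113,100 = £216,364.50.
DOL = contribution ÷ EBIT = £329,464.50 ÷ £216,364.50 = 1.5227.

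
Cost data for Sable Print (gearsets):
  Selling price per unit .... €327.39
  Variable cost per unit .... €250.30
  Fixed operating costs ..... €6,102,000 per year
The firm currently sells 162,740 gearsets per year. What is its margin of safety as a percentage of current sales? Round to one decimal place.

Unit CM = price − variable cost = €327.39 − €250.30 = €77.09. Break-even units = €6,102,000 ÷ €77.09 = 79,154.24; break-even revenue = 79,154.24 × €327.39 = €25,914,305.10.
Current sales = 162,740 × €327.39 = €53,279,448.60.
Margin of safety = (€53,279,448.60 − €25,914,305.10) ÷ €53,279,448.60 = 51.4%.

51.4%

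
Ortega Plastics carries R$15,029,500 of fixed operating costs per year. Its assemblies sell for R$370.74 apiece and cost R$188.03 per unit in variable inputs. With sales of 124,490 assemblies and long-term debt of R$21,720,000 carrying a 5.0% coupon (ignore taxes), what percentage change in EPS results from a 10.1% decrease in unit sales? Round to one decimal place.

Contribution at this volume is 124,490 × R$182.71 = R$22,745,567.90.
Operating income = contribution − fixed costs = R$22,745,567.90 − R$15,029,500 = R$7,716,067.90.
After interest of R$1,086,000.00, pre-tax earnings = R$6,630,067.90.
DCL = total CM / (EBIT − I) = R$22,745,567.90 / R$6,630,067.90 = 3.4307.
EPS therefore changes by 3.4307 × (-10.1%) = -34.6%.

-34.6%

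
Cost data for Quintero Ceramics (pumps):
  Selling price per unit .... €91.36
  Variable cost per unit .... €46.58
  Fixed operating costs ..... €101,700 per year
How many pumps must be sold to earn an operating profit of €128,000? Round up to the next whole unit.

Contribution margin per unit = €91.36 − €46.58 = €44.78.
Required volume = (fixed costs + target profit) ÷ CM = (€101,700 + €128,000) ÷ €44.78 = 5,129.52, so 5,130 pumps.

5,130 pumps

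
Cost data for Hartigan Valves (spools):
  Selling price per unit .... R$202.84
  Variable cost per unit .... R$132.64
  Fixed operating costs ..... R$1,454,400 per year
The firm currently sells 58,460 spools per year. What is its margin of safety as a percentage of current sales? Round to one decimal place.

64.6%

Each unit contributes R$202.84 − R$132.64 = R$70.20. Break-even units = R$1,454,400 ÷ R$70.20 = 20,717.95; break-even revenue = 20,717.95 × R$202.84 = R$4,202,428.72.
Actual sales revenue = 58,460 × R$202.84 = R$11,858,026.40.
Margin of safety = (R$11,858,026.40 − R$4,202,428.72) ÷ R$11,858,026.40 = 64.6%.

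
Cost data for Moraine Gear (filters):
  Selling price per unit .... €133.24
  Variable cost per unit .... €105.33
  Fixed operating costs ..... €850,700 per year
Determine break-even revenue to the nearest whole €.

€4,061,170

Contribution margin per unit = €133.24 − €105.33 = €27.91, a CM ratio of €27.91 ÷ €133.24 = 0.2095.
Break-even sales = FC ÷ CM ratio = €850,700 × €133.24 / €27.91 = €4,061,170.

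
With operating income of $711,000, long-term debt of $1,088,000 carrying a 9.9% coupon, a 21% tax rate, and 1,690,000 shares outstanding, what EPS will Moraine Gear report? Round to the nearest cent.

Pre-tax income = $711,000 − $107,712.00 = $603,288.00.
Net income = $603,288.00 × (1 − 0.21) = $476,597.52.
Per share: $476,597.52 / 1,690,000 shares = $0.28.

$0.28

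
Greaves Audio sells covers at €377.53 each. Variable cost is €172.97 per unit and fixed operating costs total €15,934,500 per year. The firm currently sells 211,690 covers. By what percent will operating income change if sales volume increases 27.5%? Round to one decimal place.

+43.5%

At 211,690 units, contribution = 211,690 × €204.56 = €43,303,306.40.
Operating income = contribution − fixed costs = €43,303,306.40 − €15,934,500 = €27,368,806.40.
Degree of operating leverage = €43,303,306.40 / €27,368,806.40 = 1.5822.
%ΔEBIT = DOL × %ΔSales = 1.5822 × +27.5% = +43.5%.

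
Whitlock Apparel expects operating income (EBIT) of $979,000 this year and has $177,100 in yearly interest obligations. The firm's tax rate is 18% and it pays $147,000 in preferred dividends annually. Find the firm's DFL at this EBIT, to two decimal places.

1.57

Annual interest charges come to $177,100.00.
Pre-tax preferred-dividend burden = $147,000 ÷ (1 − 0.18) = $179,268.29.
DFL = EBIT ÷ [EBIT − I − D_p/(1−t)] = $979,000 ÷ [$979,000 − $177,100.00 − $179,268.29] = $979,000 ÷ $622,631.71 = 1.5724.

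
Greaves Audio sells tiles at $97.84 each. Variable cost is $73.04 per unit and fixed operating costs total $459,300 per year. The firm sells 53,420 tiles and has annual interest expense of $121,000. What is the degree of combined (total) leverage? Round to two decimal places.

1.78

Contribution at this volume is 53,420 × $24.80 = $1,324,816.00.
EBIT = $1,324,816.00 − $459,300 = $865,516.00. Interest = $121,000.00.
DOL = $1,324,816.00 ÷ $865,516.00 = 1.5307; DFL = $865,516.00 ÷ $744,516.00 = 1.1625.
Combined leverage = 1.5307 × 1.1625 = 1.7794.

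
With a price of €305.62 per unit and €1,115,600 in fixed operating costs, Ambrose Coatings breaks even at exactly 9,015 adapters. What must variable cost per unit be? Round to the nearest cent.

At break-even, FC = Q × (P − VC), so P − VC = €1,115,600 ÷ 9,015 = €123.7493.
Hence VC = price − CM = €305.62 − €123.7493 = €181.87.

€181.87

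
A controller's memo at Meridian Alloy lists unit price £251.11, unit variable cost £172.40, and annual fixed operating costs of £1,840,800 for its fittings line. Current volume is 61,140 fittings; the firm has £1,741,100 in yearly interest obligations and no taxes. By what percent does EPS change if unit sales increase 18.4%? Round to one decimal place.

Total contribution margin = 61,140 × £78.71 = £4,812,329.40.
EBIT = £4,812,329.40 − £1,840,800 = £2,971,529.40.
Interest = £1,741,100.00, so EBIT − I = £1,230,429.40.
Degree of combined leverage = contribution ÷ (EBIT − I) = £4,812,329.40 ÷ £1,230,429.40 = 3.9111.
%ΔEPS = DCL × %ΔSales = 3.9111 × +18.4% = +72.0%.

+72.0%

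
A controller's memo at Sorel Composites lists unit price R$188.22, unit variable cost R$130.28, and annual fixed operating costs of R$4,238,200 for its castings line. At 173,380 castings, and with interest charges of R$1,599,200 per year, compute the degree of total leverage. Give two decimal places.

2.39

Total contribution margin = 173,380 × R$57.94 = R$10,045,637.20.
Subtracting fixed costs: EBIT = R$10,045,637.20 − R$4,238,200 = R$5,807,437.20. Interest = R$1,599,200.00.
DOL = R$10,045,637.20 ÷ R$5,807,437.20 = 1.7298; DFL = R$5,807,437.20 ÷ R$4,208,237.20 = 1.3800.
DCL = DOL × DFL = 1.7298 × 1.3800 = 2.3871.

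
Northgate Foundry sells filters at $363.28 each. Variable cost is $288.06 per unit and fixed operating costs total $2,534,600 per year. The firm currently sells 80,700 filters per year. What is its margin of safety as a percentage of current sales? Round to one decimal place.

58.2%

Each unit contributes $363.28 − $288.06 = $75.22. Break-even units = $2,534,600 ÷ $75.22 = 33,695.83; break-even revenue = 33,695.83 × $363.28 = $12,241,019.52.
Actual sales revenue = 80,700 × $363.28 = $29,316,696.00.
Margin of safety = ($29,316,696.00 − $12,241,019.52) ÷ $29,316,696.00 = 58.2%.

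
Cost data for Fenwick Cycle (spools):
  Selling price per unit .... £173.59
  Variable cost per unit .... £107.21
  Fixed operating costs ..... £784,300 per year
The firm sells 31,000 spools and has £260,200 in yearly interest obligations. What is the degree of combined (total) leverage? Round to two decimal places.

2.03

At 31,000 units, contribution = 31,000 × £66.38 = £2,057,780.00.
Subtracting fixed costs: EBIT = £2,057,780.00 − £784,300 = £1,273,480.00. Interest = £260,200.00, so EBIT − I = £1,013,280.00.
DCL = contribution ÷ (EBIT − I) = £2,057,780.00 ÷ £1,013,280.00 = 2.0308.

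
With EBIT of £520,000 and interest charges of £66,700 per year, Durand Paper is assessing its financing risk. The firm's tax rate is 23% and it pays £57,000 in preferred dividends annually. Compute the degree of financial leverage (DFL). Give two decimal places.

1.37

Interest = £66,700.00.
Pre-tax preferred-dividend burden = £57,000 ÷ (1 − 0.23) = £74,025.97.
DFL = EBIT ÷ [EBIT − I − D_p/(1−t)] = £520,000 ÷ [£520,000 − £66,700.00 − £74,025.97] = £520,000 ÷ £379,274.03 = 1.3710.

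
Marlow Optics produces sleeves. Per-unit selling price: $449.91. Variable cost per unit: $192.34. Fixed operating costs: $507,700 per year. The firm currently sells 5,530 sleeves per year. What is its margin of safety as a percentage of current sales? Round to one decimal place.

Each unit contributes $449.91 − $192.34 = $257.57. Break-even units = $507,700 ÷ $257.57 = 1,971.11; break-even revenue = 1,971.11 × $449.91 = $886,824.19.
Actual sales revenue = 5,530 × $449.91 = $2,488,002.30.
Margin of safety = ($2,488,002.30 − $886,824.19) ÷ $2,488,002.30 = 64.4%.

64.4%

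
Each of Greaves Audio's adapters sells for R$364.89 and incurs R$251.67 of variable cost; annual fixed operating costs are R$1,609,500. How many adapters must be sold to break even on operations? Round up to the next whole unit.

14,216 adapters

Contribution margin per unit = R$364.89 − R$251.67 = R$113.22.
Break-even volume = fixed costs ÷ CM per unit = R$1,609,500 ÷ R$113.22 = 14,215.69, so 14,216 adapters.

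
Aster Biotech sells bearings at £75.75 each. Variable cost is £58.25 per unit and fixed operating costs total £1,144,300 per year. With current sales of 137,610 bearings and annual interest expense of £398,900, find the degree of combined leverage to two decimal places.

2.78

At 137,610 units, contribution = 137,610 × £17.50 = £2,408,175.00.
Operating income = contribution − fixed costs = £2,408,175.00 − £1,144,300 = £1,263,875.00. Interest = £398,900.00, so EBIT − I = £864,975.00.
DCL = contribution ÷ (EBIT − I) = £2,408,175.00 ÷ £864,975.00 = 2.7841.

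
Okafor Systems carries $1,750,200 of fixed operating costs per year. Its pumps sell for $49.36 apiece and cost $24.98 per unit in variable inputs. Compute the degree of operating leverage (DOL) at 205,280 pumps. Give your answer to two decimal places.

1.54

At 205,280 units, contribution = 205,280 × $24.38 = $5,004,726.40.
Subtracting fixed costs: EBIT = $5,004,726.40 − $1,750,200 = $3,254,526.40.
So DOL = total CM / EBIT = $5,004,726.40 / $3,254,526.40 = 1.5378.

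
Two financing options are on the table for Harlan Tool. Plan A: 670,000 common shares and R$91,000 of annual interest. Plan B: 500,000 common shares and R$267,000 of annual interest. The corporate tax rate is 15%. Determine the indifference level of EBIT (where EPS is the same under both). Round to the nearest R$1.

At indifference, (EBIT − 91,000)(1 − t)/670,000 = (EBIT − 267,000)(1 − t)/500,000.
The (1 − t) factor cancels: (EBIT − 91,000) × 500,000 = (EBIT − 267,000) × 670,000.
EBIT × (670,000 − 500,000) = 267,000 × 670,000 − 91,000 × 500,000 = 133,390,000,000, so EBIT = 133,390,000,000 ÷ 170,000 = 784,647.06.

R$784,647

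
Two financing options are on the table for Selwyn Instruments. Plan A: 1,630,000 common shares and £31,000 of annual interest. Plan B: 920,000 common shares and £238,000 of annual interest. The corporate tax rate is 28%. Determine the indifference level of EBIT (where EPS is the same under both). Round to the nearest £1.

At indifference, (EBIT − 31,000)(1 − t)/1,630,000 = (EBIT − 238,000)(1 − t)/920,000.
The (1 − t) factor cancels: (EBIT − 31,000) × 920,000 = (EBIT − 238,000) × 1,630,000.
Solving, EBIT = (238,000·1,630,000 − 31,000·920,000) / (1,630,000 − 920,000) = 359,420,000,000 / 710,000 = 506,225.35.

£506,225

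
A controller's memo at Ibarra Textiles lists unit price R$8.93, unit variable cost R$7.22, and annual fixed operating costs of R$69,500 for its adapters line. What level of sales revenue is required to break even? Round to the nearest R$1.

R$362,944

CM per unit = R$8.93 − R$7.22 = R$1.71; CM ratio = R$1.71 / R$8.93 = 0.1915.
Break-even revenue = fixed costs × price ÷ CM = R$69,500 × R$8.93 ÷ R$1.71 = R$362,944.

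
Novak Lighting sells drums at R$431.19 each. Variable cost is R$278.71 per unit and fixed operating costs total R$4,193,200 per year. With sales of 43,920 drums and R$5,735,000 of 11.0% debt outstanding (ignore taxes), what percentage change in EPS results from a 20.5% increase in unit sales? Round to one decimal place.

+73.3%

Total contribution margin = 43,920 × R$152.48 = R$6,696,921.60.
Operating income = contribution − fixed costs = R$6,696,921.60 − R$4,193,200 = R$2,503,721.60.
After interest of R$630,850.00, pre-tax earnings = R$1,872,871.60.
DCL = total CM / (EBIT − I) = R$6,696,921.60 / R$1,872,871.60 = 3.5758.
%ΔEPS = DCL × %ΔSales = 3.5758 × +20.5% = +73.3%.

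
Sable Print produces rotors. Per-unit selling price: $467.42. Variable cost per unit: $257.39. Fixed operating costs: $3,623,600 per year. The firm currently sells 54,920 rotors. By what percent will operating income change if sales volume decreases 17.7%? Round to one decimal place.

-25.8%

Total contribution margin = 54,920 × $210.03 = $11,534,847.60.
Subtracting fixed costs: EBIT = $11,534,847.60 − $3,623,600 = $7,911,247.60.
Degree of operating leverage = $11,534,847.60 / $7,911,247.60 = 1.4580.
%ΔEBIT = DOL × %ΔSales = 1.4580 × -17.7% = -25.8%.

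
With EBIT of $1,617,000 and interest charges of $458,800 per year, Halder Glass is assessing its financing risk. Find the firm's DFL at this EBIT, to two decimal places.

1.40

Annual interest charges come to $458,800.00.
Degree of financial leverage = EBIT / (EBIT − interest) = $1,617,000 / $1,158,200.00 = 1.3961.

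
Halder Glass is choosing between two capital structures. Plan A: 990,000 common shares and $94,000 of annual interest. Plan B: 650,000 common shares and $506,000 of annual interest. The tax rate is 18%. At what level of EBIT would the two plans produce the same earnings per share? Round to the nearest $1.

$1,293,647

At indifference, (EBIT − 94,000)(1 − t)/990,000 = (EBIT − 506,000)(1 − t)/650,000.
The (1 − t) factor cancels: (EBIT − 94,000) × 650,000 = (EBIT − 506,000) × 990,000.
Solving, EBIT = (506,000·990,000 − 94,000·650,000) / (990,000 − 650,000) = 439,840,000,000 / 340,000 = 1,293,647.06.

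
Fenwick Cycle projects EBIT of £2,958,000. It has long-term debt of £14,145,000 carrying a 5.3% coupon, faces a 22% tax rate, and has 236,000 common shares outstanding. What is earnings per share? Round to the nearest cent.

£7.30

Pre-tax income = £2,958,000 − £749,685.00 = £2,208,315.00.
Net income = £2,208,315.00 × (1 − 0.22) = £1,722,485.70.
Per share: £1,722,485.70 / 236,000 shares = £7.30.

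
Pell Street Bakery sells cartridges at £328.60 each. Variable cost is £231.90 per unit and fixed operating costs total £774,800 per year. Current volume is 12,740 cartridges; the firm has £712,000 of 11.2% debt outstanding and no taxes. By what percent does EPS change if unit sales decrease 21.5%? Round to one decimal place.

-70.2%

At 12,740 units, contribution = 12,740 × £96.70 = £1,231,958.00.
Operating income = contribution − fixed costs = £1,231,958.00 − £774,800 = £457,158.00.
Interest = £79,744.00, so EBIT − I = £377,414.00.
DCL = total CM / (EBIT − I) = £1,231,958.00 / £377,414.00 = 3.2642.
%ΔEPS = DCL × %ΔSales = 3.2642 × -21.5% = -70.2%.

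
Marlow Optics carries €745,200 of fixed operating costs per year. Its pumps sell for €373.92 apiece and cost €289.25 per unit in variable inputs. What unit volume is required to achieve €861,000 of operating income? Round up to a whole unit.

Contribution margin per unit = €373.92 − €289.25 = €84.67.
Need Q such that Q × €84.67 − €745,200 = €861,000, i.e. Q = €1,606,200 / €84.67 = 18,970.12 → 18,971.

18,971 pumps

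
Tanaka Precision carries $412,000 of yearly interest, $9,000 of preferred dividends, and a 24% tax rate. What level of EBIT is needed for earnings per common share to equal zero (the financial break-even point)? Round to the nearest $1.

$423,842

Grossing the preferred dividend up to pre-tax terms: $9,000 / (1 − 0.24) = $11,842.11.
Financial break-even EBIT = interest + D_p ÷ (1 − t) = $412,000 + $11,842.11 = $423,842.11.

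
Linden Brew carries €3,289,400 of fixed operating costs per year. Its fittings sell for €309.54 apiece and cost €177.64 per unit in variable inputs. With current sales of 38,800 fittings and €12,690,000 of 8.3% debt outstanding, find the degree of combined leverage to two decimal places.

Total contribution margin = 38,800 × €131.90 = €5,117,720.00.
EBIT = €5,117,720.00 − €3,289,400 = €1,828,320.00. Interest = €1,053,270.00, so EBIT − I = €775,050.00.
DCL = contribution ÷ (EBIT − I) = €5,117,720.00 ÷ €775,050.00 = 6.6031.

6.60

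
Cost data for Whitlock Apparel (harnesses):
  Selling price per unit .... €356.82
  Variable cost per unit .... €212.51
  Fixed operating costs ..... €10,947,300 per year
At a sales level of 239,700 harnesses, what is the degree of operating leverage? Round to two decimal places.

1.46

Total contribution margin = 239,700 × €144.31 = €34,591,107.00.
Subtracting fixed costs: EBIT = €34,591,107.00 − €10,947,300 = €23,643,807.00.
Degree of operating leverage = €34,591,107.00 / €23,643,807.00 = 1.4630.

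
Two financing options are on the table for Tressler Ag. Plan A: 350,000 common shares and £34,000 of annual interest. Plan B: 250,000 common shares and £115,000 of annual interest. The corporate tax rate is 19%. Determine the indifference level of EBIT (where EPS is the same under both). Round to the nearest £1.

£317,500

Set EPS_A = EPS_B: (EBIT − £34,000)(1 − 0.19) ÷ 350,000 = (EBIT − £115,000)(1 − 0.19) ÷ 250,000.
The (1 − t) factor cancels: (EBIT − 34,000) × 250,000 = (EBIT − 115,000) × 350,000.
EBIT × (350,000 − 250,000) = 115,000 × 350,000 − 34,000 × 250,000 = 31,750,000,000, so EBIT = 31,750,000,000 ÷ 100,000 = 317,500.00.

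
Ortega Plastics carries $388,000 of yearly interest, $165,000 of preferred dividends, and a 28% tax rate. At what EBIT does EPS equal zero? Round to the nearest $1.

Preferred dividends are paid after tax, so their pre-tax equivalent is $165,000 ÷ (1 − 0.28) = $229,166.67.
EPS = 0 when EBIT covers interest plus the pre-tax preferred burden: $388,000 + $229,166.67 = $617,166.67.

$617,167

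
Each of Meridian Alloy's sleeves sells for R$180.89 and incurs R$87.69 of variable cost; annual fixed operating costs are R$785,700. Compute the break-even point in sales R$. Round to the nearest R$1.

Contribution margin per unit = R$180.89 − R$87.69 = R$93.20, a CM ratio of R$93.20 ÷ R$180.89 = 0.5152.
Break-even sales = FC ÷ CM ratio = R$785,700 × R$180.89 / R$93.20 = R$1,524,949.

R$1,524,949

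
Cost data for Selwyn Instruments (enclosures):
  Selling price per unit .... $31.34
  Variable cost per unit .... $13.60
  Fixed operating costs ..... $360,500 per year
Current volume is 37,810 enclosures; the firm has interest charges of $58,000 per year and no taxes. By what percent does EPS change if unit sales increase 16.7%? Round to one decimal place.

+44.4%

Contribution at this volume is 37,810 × $17.74 = $670,749.40.
EBIT = $670,749.40 − $360,500 = $310,249.40.
After interest of $58,000.00, pre-tax earnings = $252,249.40.
DCL = total CM / (EBIT − I) = $670,749.40 / $252,249.40 = 2.6591.
EPS therefore changes by 2.6591 × (+16.7%) = +44.4%.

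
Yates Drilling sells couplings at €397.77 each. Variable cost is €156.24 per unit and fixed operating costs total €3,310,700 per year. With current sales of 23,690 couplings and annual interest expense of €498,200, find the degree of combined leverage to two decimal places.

Contribution at this volume is 23,690 × €241.53 = €5,721,845.70.
Operating income = contribution − fixed costs = €5,721,845.70 − €3,310,700 = €2,411,145.70. Interest = €498,200.00.
DOL = €5,721,845.70 ÷ €2,411,145.70 = 2.3731; DFL = €2,411,145.70 ÷ €1,912,945.70 = 1.2604.
DCL = DOL × DFL = 2.3731 × 1.2604 = 2.9911.

2.99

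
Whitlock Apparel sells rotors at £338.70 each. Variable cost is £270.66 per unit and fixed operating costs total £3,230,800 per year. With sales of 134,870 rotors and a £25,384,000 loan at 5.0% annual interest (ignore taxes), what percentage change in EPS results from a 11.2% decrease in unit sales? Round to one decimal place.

At 134,870 units, contribution = 134,870 × £68.04 = £9,176,554.80.
EBIT = £9,176,554.80 − £3,230,800 = £5,945,754.80.
After interest of £1,269,200.00, pre-tax earnings = £4,676,554.80.
DCL = total CM / (EBIT − I) = £9,176,554.80 / £4,676,554.80 = 1.9622.
EPS therefore changes by 1.9622 × (-11.2%) = -22.0%.

-22.0%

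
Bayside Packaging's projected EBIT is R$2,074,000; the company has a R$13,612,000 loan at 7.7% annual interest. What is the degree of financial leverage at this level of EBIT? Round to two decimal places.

Annual interest charges come to R$1,048,124.00.
DFL = EBIT ÷ (EBIT − I) = R$2,074,000 ÷ (R$2,074,000 − R$1,048,124.00) = R$2,074,000 ÷ R$1,025,876.00 = 2.0217.

2.02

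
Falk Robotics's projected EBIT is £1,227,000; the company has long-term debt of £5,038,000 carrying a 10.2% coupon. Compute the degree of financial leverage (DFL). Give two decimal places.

Interest = £513,876.00.
Degree of financial leverage = EBIT / (EBIT − interest) = £1,227,000 / £713,124.00 = 1.7206.

1.72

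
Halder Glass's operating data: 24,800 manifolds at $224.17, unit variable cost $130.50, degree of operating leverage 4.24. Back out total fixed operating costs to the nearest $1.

At 24,800 units, contribution = 24,800 × $93.67 = $2,323,016.00.
Since DOL = CM ÷ EBIT, EBIT = $2,323,016.00 ÷ 4.24 = $547,881.13.
And FC = contribution − EBIT = $2,323,016.00 − $547,881.13 = $1,775,135.

$1,775,135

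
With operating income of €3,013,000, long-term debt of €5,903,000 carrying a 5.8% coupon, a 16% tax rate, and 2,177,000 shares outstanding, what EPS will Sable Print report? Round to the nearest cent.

Interest = €342,374.00, so EBT = €3,013,000 − €342,374.00 = €2,670,626.00.
Net income = €2,670,626.00 × (1 − 0.16) = €2,243,325.84.
Per share: €2,243,325.84 / 2,177,000 shares = €1.03.

€1.03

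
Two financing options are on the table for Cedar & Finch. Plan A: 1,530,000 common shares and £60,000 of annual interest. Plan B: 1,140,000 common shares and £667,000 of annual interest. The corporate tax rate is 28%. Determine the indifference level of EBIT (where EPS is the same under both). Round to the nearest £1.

At indifference, (EBIT − 60,000)(1 − t)/1,530,000 = (EBIT − 667,000)(1 − t)/1,140,000.
The (1 − t) factor cancels: (EBIT − 60,000) × 1,140,000 = (EBIT − 667,000) × 1,530,000.
EBIT × (1,530,000 − 1,140,000) = 667,000 × 1,530,000 − 60,000 × 1,140,000 = 952,110,000,000, so EBIT = 952,110,000,000 ÷ 390,000 = 2,441,307.69.

£2,441,308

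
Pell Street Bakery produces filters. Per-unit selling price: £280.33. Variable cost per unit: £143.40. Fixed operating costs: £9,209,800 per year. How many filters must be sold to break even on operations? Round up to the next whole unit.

Each unit contributes £280.33 − £143.40 = £136.93.
Units to break even: £9,209,800 ÷ £136.93 = 67,259.18, rounded up to 67,260.

67,260 filters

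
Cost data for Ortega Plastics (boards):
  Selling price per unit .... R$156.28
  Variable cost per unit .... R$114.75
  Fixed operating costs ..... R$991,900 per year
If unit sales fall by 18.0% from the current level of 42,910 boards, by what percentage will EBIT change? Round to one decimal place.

At 42,910 units, contribution = 42,910 × R$41.53 = R$1,782,052.30.
Operating income = contribution − fixed costs = R$1,782,052.30 − R$991,900 = R$790,152.30.
DOL = contribution ÷ EBIT = R$1,782,052.30 ÷ R$790,152.30 = 2.2553.
Operating income changes by 2.2553 × -18.0% = -40.6%.

-40.6%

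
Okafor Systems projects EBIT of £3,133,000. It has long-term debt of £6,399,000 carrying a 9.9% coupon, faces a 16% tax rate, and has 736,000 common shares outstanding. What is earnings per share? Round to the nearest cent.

£2.85

Pre-tax income = £3,133,000 − £633,501.00 = £2,499,499.00.
Net income = £2,499,499.00 × (1 − 0.16) = £2,099,579.16.
EPS = £2,099,579.16 ÷ 736,000 = £2.85.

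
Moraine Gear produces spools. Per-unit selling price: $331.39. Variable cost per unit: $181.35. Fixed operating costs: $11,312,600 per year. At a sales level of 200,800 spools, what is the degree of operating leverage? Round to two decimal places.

1.60

Contribution at this volume is 200,800 × $150.04 = $30,128,032.00.
Subtracting fixed costs: EBIT = $30,128,032.00 − $11,312,600 = $18,815,432.00.
Degree of operating leverage = $30,128,032.00 / $18,815,432.00 = 1.6012.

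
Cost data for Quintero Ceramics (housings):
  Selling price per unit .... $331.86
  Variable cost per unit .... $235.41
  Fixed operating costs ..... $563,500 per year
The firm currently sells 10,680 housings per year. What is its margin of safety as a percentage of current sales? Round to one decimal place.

45.3%

Contribution margin per unit = $331.86 − $235.41 = $96.45. Break-even units = $563,500 ÷ $96.45 = 5,842.41; break-even revenue = 5,842.41 × $331.86 = $1,938,860.65.
Current sales = 10,680 × $331.86 = $3,544,264.80.
Margin of safety = ($3,544,264.80 − $1,938,860.65) ÷ $3,544,264.80 = 45.3%.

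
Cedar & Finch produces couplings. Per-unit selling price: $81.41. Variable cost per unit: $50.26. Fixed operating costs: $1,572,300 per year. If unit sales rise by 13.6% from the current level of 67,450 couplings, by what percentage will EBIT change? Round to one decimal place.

+54.0%

Contribution at this volume is 67,450 × $31.15 = $2,101,067.50.
Operating income = contribution − fixed costs = $2,101,067.50 − $1,572,300 = $528,767.50.
So DOL = total CM / EBIT = $2,101,067.50 / $528,767.50 = 3.9735.
Operating income changes by 3.9735 × +13.6% = +54.0%.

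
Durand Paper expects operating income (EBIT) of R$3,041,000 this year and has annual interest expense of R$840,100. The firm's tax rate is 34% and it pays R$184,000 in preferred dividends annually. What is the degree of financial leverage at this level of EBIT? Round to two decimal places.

1.58

Interest = R$840,100.00.
Pre-tax preferred-dividend burden = R$184,000 ÷ (1 − 0.34) = R$278,787.88.
DFL = EBIT ÷ [EBIT − I − D_p/(1−t)] = R$3,041,000 ÷ [R$3,041,000 − R$840,100.00 − R$278,787.88] = R$3,041,000 ÷ R$1,922,112.12 = 1.5821.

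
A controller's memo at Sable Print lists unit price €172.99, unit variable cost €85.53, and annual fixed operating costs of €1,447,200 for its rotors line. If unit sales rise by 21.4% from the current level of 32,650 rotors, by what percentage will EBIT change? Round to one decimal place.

+43.4%

Contribution at this volume is 32,650 × €87.46 = €2,855,569.00.
EBIT = €2,855,569.00 − €1,447,200 = €1,408,369.00.
DOL = contribution ÷ EBIT = €2,855,569.00 ÷ €1,408,369.00 = 2.0276.
%ΔEBIT = DOL × %ΔSales = 2.0276 × +21.4% = +43.4%.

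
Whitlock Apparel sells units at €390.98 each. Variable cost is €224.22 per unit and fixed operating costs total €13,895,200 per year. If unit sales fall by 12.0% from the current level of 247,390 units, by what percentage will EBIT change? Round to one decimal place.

-18.1%

Total contribution margin = 247,390 × €166.76 = €41,254,756.40.
EBIT = €41,254,756.40 − €13,895,200 = €27,359,556.40.
DOL = contribution ÷ EBIT = €41,254,756.40 ÷ €27,359,556.40 = 1.5079.
So EBIT moves 1.5079 × (-12.0%) = -18.1%.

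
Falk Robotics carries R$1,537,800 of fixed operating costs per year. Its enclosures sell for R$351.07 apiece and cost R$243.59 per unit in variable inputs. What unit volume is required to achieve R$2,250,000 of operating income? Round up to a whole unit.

35,242 enclosures

Unit CM = price − variable cost = R$351.07 − R$243.59 = R$107.48.
Required volume = (fixed costs + target profit) ÷ CM = (R$1,537,800 + R$2,250,000) ÷ R$107.48 = 35,241.91, so 35,242 enclosures.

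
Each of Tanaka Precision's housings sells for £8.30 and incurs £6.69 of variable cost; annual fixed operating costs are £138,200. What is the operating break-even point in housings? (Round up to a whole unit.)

85,839 housings

Each unit contributes £8.30 − £6.69 = £1.61.
Break-even volume = fixed costs ÷ CM per unit = £138,200 ÷ £1.61 = 85,838.51, so 85,839 housings.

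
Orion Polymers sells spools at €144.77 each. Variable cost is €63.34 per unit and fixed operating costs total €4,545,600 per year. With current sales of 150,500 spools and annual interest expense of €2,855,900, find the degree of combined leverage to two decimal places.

2.52

At 150,500 units, contribution = 150,500 × €81.43 = €12,255,215.00.
Subtracting fixed costs: EBIT = €12,255,215.00 − €4,545,600 = €7,709,615.00. Interest = €2,855,900.00, so EBIT − I = €4,853,715.00.
DCL = contribution ÷ (EBIT − I) = €12,255,215.00 ÷ €4,853,715.00 = 2.5249.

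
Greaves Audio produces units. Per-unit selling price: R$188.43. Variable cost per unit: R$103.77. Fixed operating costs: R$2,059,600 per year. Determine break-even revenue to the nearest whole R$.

R$4,584,106

CM per unit = R$188.43 − R$103.77 = R$84.66; CM ratio = R$84.66 / R$188.43 = 0.4493.
Break-even sales = FC ÷ CM ratio = R$2,059,600 × R$188.43 / R$84.66 = R$4,584,106.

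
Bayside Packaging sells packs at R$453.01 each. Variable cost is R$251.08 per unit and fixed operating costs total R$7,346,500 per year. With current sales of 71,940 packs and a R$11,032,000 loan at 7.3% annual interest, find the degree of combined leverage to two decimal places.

2.28

At 71,940 units, contribution = 71,940 × R$201.93 = R$14,526,844.20.
EBIT = R$14,526,844.20 − R$7,346,500 = R$7,180,344.20. Interest = R$805,336.00, so EBIT − I = R$6,375,008.20.
DCL = contribution ÷ (EBIT − I) = R$14,526,844.20 ÷ R$6,375,008.20 = 2.2787.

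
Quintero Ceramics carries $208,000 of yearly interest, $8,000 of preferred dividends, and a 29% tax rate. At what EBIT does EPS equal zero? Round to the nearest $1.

Preferred dividends are paid after tax, so their pre-tax equivalent is $8,000 ÷ (1 − 0.29) = $11,267.61.
EPS = 0 when EBIT covers interest plus the pre-tax preferred burden: $208,000 + $11,267.61 = $219,267.61.

$219,268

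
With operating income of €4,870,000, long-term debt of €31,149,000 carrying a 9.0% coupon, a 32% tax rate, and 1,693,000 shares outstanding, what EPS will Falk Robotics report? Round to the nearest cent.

€0.83

Pre-tax income = €4,870,000 − €2,803,410.00 = €2,066,590.00.
After tax at 32%: net income = €2,066,590.00 × 0.68 = €1,405,281.20.
Per share: €1,405,281.20 / 1,693,000 shares = €0.83.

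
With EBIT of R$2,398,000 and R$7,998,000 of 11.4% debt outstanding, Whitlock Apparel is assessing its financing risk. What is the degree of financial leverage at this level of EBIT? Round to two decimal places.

1.61

Interest = R$911,772.00.
Degree of financial leverage = EBIT / (EBIT − interest) = R$2,398,000 / R$1,486,228.00 = 1.6135.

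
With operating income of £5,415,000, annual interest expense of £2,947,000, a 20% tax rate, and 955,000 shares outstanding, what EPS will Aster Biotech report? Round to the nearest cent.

£2.07

Pre-tax income = £5,415,000 − £2,947,000.00 = £2,468,000.00.
Net income = £2,468,000.00 × (1 − 0.20) = £1,974,400.00.
EPS = £1,974,400.00 ÷ 955,000 = £2.07.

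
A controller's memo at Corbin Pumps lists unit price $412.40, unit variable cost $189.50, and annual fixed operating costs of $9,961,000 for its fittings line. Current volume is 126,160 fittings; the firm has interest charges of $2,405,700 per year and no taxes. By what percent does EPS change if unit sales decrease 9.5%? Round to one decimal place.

-17.0%

Contribution at this volume is 126,160 × $222.90 = $28,121,064.00.
Subtracting fixed costs: EBIT = $28,121,064.00 − $9,961,000 = $18,160,064.00.
After interest of $2,405,700.00, pre-tax earnings = $15,754,364.00.
Degree of combined leverage = contribution ÷ (EBIT − I) = $28,121,064.00 ÷ $15,754,364.00 = 1.7850.
%ΔEPS = DCL × %ΔSales = 1.7850 × -9.5% = -17.0%.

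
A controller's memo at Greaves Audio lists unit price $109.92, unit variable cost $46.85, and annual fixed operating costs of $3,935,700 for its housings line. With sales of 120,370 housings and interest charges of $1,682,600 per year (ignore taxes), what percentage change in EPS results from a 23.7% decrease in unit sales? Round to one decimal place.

-91.2%

At 120,370 units, contribution = 120,370 × $63.07 = $7,591,735.90.
EBIT = $7,591,735.90 − $3,935,700 = $3,656,035.90.
Interest = $1,682,600.00, so EBIT − I = $1,973,435.90.
DCL = total CM / (EBIT − I) = $7,591,735.90 / $1,973,435.90 = 3.8470.
%ΔEPS = DCL × %ΔSales = 3.8470 × -23.7% = -91.2%.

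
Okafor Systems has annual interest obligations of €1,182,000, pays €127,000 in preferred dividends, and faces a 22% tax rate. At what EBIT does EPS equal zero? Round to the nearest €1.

Preferred dividends are paid after tax, so their pre-tax equivalent is €127,000 ÷ (1 − 0.22) = €162,820.51.
EPS = 0 when EBIT covers interest plus the pre-tax preferred burden: €1,182,000 + €162,820.51 = €1,344,820.51.

€1,344,821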